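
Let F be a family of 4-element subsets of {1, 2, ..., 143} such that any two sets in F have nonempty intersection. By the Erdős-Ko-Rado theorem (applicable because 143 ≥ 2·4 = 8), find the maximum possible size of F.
max |F| = C(142, 3) = 467180

The Erdős-Ko-Rado theorem states: for n ≥ 2k, an intersecting family of k-subsets of an n-element set has size at most C(n − 1, k − 1), with equality for 'star' families {A ⊆ [n] : |A| = k, i ∈ A} (fix an element i). For n = 143, k = 4: C(142, 3) = 467180.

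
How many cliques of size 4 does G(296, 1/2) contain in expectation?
E[# K_4] = C(296, 4) · (1/2)^C(4, 2) = 313413310 / 2^6 = 156706655/32 = 4897082.96875

For each 4-subset S of vertices (there are C(296, 4) = 313413310 such S), let X_S = 1 if S induces a K_4 (all C(4, 2) = 6 edges present). Then P(X_S = 1) = (1/2)^6 = 1/64. By linearity of expectation, E[# K_4] = C(296, 4) · (1/2)^6 = 313413310 / 64 = 156706655/32 = 4897082.96875.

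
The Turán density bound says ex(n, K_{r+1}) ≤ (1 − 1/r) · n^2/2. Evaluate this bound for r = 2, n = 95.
Turán density bound = (1/2) · 95^2/2 = 9025/4 ≈ 2256.25

Turán's theorem: ex(n, K_{r+1}) is achieved by the complete r-partite Turán graph T(n, r) with parts as balanced as possible, and is at most (1 − 1/r) · n^2/2. For r = 2, n = 95: the density bound is (1/2) · 9025/2 = 9025/4 ≈ 2256.25. The integer-valued extremum is e(T(95, 2)) = 2256, which is strictly less than the density bound 9025/4 since 2 ∤ 95 (the parts of T(95, 2) cannot all be equal).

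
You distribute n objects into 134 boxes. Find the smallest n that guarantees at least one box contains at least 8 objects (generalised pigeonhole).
n = (8 − 1)·134 + 1 = 939

By the generalised pigeonhole principle, to guarantee some box contains ≥ r objects we need more than (r − 1) · k objects total. Threshold: n = (r − 1) · k + 1. With r = 8 and k = 134: n = 7 · 134 + 1 = 938 + 1 = 939. For n = 938 = 7 · 134, we can put exactly 7 objects in every box, avoiding 8 in any single one — so 939 is tight.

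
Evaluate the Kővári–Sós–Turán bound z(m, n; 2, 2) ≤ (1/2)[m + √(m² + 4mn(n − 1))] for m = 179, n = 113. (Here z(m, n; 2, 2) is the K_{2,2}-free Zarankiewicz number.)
z(179, 113; 2, 2) ≤ (1/2)[179 + √(179² + 4·179·113·112)] = (1/2)[179 + √9093737] = 1597.2912

Kővári–Sós–Turán: let r_1, ..., r_179 be the row sums and z = Σ r_i the total number of 1s. Each pair of columns can share at most one row with both entries 1 (else a 2×2 all-ones block appears), so Σ_i C(r_i, 2) ≤ C(113, 2) = 6328. By convexity Σ_i C(r_i, 2) ≥ 179·C(z/179, 2) = z(z − 179)/(2·179), giving z² − 179z − 179·113·112 ≤ 0 and hence z ≤ (1/2)[179 + √(32041 + 4·2265424)] = (1/2)[179 + √9093737] ≈ (1/2)(179 + 3015.5824) = 1597.2912.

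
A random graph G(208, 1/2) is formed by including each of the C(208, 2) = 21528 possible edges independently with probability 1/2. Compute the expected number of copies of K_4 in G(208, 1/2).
E[# K_4] = C(208, 4) · (1/2)^C(4, 2) = 75760620 / 2^6 = 18940155/16 = 1183759.6875

For each 4-subset S of vertices (there are C(208, 4) = 75760620 such S), let X_S = 1 if S induces a K_4 (all C(4, 2) = 6 edges present). Then P(X_S = 1) = (1/2)^6 = 1/64. By linearity of expectation, E[# K_4] = C(208, 4) · (1/2)^6 = 75760620 / 64 = 18940155/16 = 1183759.6875.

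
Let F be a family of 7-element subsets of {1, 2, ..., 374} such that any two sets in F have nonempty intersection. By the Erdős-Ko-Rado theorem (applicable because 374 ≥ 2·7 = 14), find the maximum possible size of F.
max |F| = C(373, 6) = 3592271012232

Erdős-Ko-Rado (1961): when n ≥ 2k, max |F| = C(n−1, k−1). The bound is attained by the star {A : i ∈ A} for any fixed i ∈ [n]. Here C(374−1, 7−1) = C(373, 6) = 3592271012232.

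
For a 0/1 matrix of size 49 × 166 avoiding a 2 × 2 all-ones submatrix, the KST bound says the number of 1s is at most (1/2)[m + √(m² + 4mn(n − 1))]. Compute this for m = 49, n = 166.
z(49, 166; 2, 2) ≤ (1/2)[49 + √(49² + 4·49·166·165)] = (1/2)[49 + √5370841] = 1183.2537

Kővári–Sós–Turán: let r_1, ..., r_49 be the row sums and z = Σ r_i the total number of 1s. Each pair of columns can share at most one row with both entries 1 (else a 2×2 all-ones block appears), so Σ_i C(r_i, 2) ≤ C(166, 2) = 13695. By convexity Σ_i C(r_i, 2) ≥ 49·C(z/49, 2) = z(z − 49)/(2·49), giving z² − 49z − 49·166·165 ≤ 0 and hence z ≤ (1/2)[49 + √(2401 + 4·1342110)] = (1/2)[49 + √5370841] ≈ (1/2)(49 + 2317.5075) = 1183.2537.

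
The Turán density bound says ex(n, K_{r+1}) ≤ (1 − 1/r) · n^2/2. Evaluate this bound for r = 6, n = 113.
Turán density bound = (5/6) · 113^2/2 = 63845/12 ≈ 5320.4167

Turán's theorem: ex(n, K_{r+1}) is achieved by the complete r-partite Turán graph T(n, r) with parts as balanced as possible, and is at most (1 − 1/r) · n^2/2. For r = 6, n = 113: the density bound is (5/6) · 12769/2 = 63845/12 ≈ 5320.4167. The integer-valued extremum is e(T(113, 6)) = 5320, which is strictly less than the density bound 63845/12 since 6 ∤ 113 (the parts of T(113, 6) cannot all be equal).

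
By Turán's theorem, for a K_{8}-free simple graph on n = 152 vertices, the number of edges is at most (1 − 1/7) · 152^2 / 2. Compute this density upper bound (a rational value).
Turán density bound = (6/7) · 152^2/2 = 69312/7 ≈ 9901.7143

Turán's theorem: ex(n, K_{r+1}) is achieved by the complete r-partite Turán graph T(n, r) with parts as balanced as possible, and is at most (1 − 1/r) · n^2/2. For r = 7, n = 152: the density bound is (6/7) · 23104/2 = 69312/7 ≈ 9901.7143. The integer-valued extremum is e(T(152, 7)) = 9901, which is strictly less than the density bound 69312/7 since 7 ∤ 152 (the parts of T(152, 7) cannot all be equal).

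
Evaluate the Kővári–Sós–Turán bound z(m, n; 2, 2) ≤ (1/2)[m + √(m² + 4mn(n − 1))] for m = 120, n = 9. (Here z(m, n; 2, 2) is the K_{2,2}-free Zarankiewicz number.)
z(120, 9; 2, 2) ≤ (1/2)[120 + √(120² + 4·120·9·8)] = (1/2)[120 + √48960] = 170.6345

Kővári–Sós–Turán: let r_1, ..., r_120 be the row sums and z = Σ r_i the total number of 1s. Each pair of columns can share at most one row with both entries 1 (else a 2×2 all-ones block appears), so Σ_i C(r_i, 2) ≤ C(9, 2) = 36. By convexity Σ_i C(r_i, 2) ≥ 120·C(z/120, 2) = z(z − 120)/(2·120), giving z² − 120z − 120·9·8 ≤ 0 and hence z ≤ (1/2)[120 + √(14400 + 4·8640)] = (1/2)[120 + √48960] ≈ (1/2)(120 + 221.2691) = 170.6345.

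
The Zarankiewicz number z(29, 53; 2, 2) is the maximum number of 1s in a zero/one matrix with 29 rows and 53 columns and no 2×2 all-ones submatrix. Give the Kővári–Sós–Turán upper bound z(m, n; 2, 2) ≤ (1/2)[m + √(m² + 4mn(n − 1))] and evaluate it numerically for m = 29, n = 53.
z(29, 53; 2, 2) ≤ (1/2)[29 + √(29² + 4·29·53·52)] = (1/2)[29 + √320537] = 297.5799

Kővári–Sós–Turán: let r_1, ..., r_29 be the row sums and z = Σ r_i the total number of 1s. Each pair of columns can share at most one row with both entries 1 (else a 2×2 all-ones block appears), so Σ_i C(r_i, 2) ≤ C(53, 2) = 1378. By convexity Σ_i C(r_i, 2) ≥ 29·C(z/29, 2) = z(z − 29)/(2·29), giving z² − 29z − 29·53·52 ≤ 0 and hence z ≤ (1/2)[29 + √(841 + 4·79924)] = (1/2)[29 + √320537] ≈ (1/2)(29 + 566.1599) = 297.5799.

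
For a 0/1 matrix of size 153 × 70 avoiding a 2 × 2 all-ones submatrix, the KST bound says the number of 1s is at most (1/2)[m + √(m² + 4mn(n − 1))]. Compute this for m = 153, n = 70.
z(153, 70; 2, 2) ≤ (1/2)[153 + √(153² + 4·153·70·69)] = (1/2)[153 + √2979369] = 939.5424

Kővári–Sós–Turán: let r_1, ..., r_153 be the row sums and z = Σ r_i the total number of 1s. Each pair of columns can share at most one row with both entries 1 (else a 2×2 all-ones block appears), so Σ_i C(r_i, 2) ≤ C(70, 2) = 2415. By convexity Σ_i C(r_i, 2) ≥ 153·C(z/153, 2) = z(z − 153)/(2·153), giving z² − 153z − 153·70·69 ≤ 0 and hence z ≤ (1/2)[153 + √(23409 + 4·738990)] = (1/2)[153 + √2979369] ≈ (1/2)(153 + 1726.0849) = 939.5424.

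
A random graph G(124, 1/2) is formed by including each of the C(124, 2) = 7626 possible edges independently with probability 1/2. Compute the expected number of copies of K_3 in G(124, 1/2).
E[# K_3] = C(124, 3) · (1/2)^C(3, 2) = 310124 / 2^3 = 77531/2 = 38765.5

For each 3-subset S of vertices (there are C(124, 3) = 310124 such S), let X_S = 1 if S induces a K_3 (all C(3, 2) = 3 edges present). Then P(X_S = 1) = (1/2)^3 = 1/8. By linearity of expectation, E[# K_3] = C(124, 3) · (1/2)^3 = 310124 / 8 = 77531/2 = 38765.5.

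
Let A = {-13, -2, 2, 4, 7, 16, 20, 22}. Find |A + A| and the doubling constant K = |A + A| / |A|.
K = |A + A| / |A| = 31/8

Enumerate A + A = {a + b : a, b ∈ A}. With |A| = 8, there are |A|^2 = 64 ordered sum pairs; collecting distinct values, A + A = {-26, -15, -11, -9, -6, -4, 0, 2, 3, 4, 5, 6, 7, 8, 9, 11, 14, 18, 20, 22, 23, 24, 26, 27, 29, 32, 36, 38, 40, 42, 44}, so |A + A| = 31. Thus K = 31/8. For comparison, the minimum possible |A + A| over all 8-element sets is 2·8 − 1 = 15 (so min K = 15/8), attained only by arithmetic progressions.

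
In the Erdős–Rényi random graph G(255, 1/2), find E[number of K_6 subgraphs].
E[# K_6] = C(255, 6) · (1/2)^C(6, 2) = 359895314625 / 2^15 ≈ 10983133.380890

For each 6-subset S of vertices (there are C(255, 6) = 359895314625 such S), let X_S = 1 if S induces a K_6 (all C(6, 2) = 15 edges present). Then P(X_S = 1) = (1/2)^15 = 1/32768. By linearity of expectation, E[# K_6] = C(255, 6) · (1/2)^15 = 359895314625 / 32768 ≈ 10983133.380890.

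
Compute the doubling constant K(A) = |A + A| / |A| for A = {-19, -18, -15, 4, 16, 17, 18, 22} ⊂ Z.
K = |A + A| / |A| = 32/8 = 4

Enumerate A + A = {a + b : a, b ∈ A}. With |A| = 8, there are |A|^2 = 64 ordered sum pairs; collecting distinct values, A + A = {-38, -37, -36, -34, -33, -30, -15, -14, -11, -3, -2, -1, 0, 1, 2, 3, 4, 7, 8, 20, 21, 22, 26, 32, 33, 34, 35, 36, 38, 39, 40, 44}, so |A + A| = 32. Thus K = 32/8 = 4. For comparison, the minimum possible |A + A| over all 8-element sets is 2·8 − 1 = 15 (so min K = 15/8), attained only by arithmetic progressions.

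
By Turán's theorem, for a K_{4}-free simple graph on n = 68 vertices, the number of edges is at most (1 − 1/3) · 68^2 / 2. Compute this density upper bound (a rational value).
Turán density bound = (2/3) · 68^2/2 = 4624/3 ≈ 1541.3333

Turán's theorem: ex(n, K_{r+1}) is achieved by the complete r-partite Turán graph T(n, r) with parts as balanced as possible, and is at most (1 − 1/r) · n^2/2. For r = 3, n = 68: the density bound is (2/3) · 4624/2 = 4624/3 ≈ 1541.3333. The integer-valued extremum is e(T(68, 3)) = 1541, which is strictly less than the density bound 4624/3 since 3 ∤ 68 (the parts of T(68, 3) cannot all be equal).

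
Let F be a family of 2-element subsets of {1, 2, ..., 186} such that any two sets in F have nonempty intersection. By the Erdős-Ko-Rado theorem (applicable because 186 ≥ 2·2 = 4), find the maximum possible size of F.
max |F| = C(185, 1) = 185

Erdős-Ko-Rado (1961): when n ≥ 2k, max |F| = C(n−1, k−1). The bound is attained by the star {A : i ∈ A} for any fixed i ∈ [n]. Here C(186−1, 2−1) = C(185, 1) = 185.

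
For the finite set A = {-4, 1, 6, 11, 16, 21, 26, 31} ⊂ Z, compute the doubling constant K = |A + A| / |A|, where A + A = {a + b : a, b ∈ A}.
K = |A + A| / |A| = 15/8

Enumerate A + A = {a + b : a, b ∈ A}. With |A| = 8, there are |A|^2 = 64 ordered sum pairs; collecting distinct values, A + A = {-8, -3, 2, 7, 12, 17, 22, 27, 32, 37, 42, 47, 52, 57, 62}, so |A + A| = 15. Thus K = 15/8. Here |A + A| = 2|A| − 1 = 15, the minimum possible — so K = 15/8 is minimal, which holds iff A is an arithmetic progression.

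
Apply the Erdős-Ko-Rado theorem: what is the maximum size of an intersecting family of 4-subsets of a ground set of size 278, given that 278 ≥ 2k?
max |F| = C(277, 3) = 3504050

The Erdős-Ko-Rado theorem states: for n ≥ 2k, an intersecting family of k-subsets of an n-element set has size at most C(n − 1, k − 1), with equality for 'star' families {A ⊆ [n] : |A| = k, i ∈ A} (fix an element i). For n = 278, k = 4: C(277, 3) = 3504050.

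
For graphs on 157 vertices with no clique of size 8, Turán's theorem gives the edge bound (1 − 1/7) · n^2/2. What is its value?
Turán density bound = (6/7) · 157^2/2 = 73947/7 ≈ 10563.8571

Turán's theorem: ex(n, K_{r+1}) is achieved by the complete r-partite Turán graph T(n, r) with parts as balanced as possible, and is at most (1 − 1/r) · n^2/2. For r = 7, n = 157: the density bound is (6/7) · 24649/2 = 73947/7 ≈ 10563.8571. The integer-valued extremum is e(T(157, 7)) = 10563, which is strictly less than the density bound 73947/7 since 7 ∤ 157 (the parts of T(157, 7) cannot all be equal).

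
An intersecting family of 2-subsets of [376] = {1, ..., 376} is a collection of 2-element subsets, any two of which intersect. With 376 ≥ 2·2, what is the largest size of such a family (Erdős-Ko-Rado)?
max |F| = C(375, 1) = 375

Erdős-Ko-Rado (1961): when n ≥ 2k, max |F| = C(n−1, k−1). The bound is attained by the star {A : i ∈ A} for any fixed i ∈ [n]. Here C(376−1, 2−1) = C(375, 1) = 375.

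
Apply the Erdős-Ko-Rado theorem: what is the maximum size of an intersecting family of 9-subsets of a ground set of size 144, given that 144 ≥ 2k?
max |F| = C(143, 8) = 3553074951283

The Erdős-Ko-Rado theorem states: for n ≥ 2k, an intersecting family of k-subsets of an n-element set has size at most C(n − 1, k − 1), with equality for 'star' families {A ⊆ [n] : |A| = k, i ∈ A} (fix an element i). For n = 144, k = 9: C(143, 8) = 3553074951283.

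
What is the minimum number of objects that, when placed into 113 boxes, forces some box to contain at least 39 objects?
n = (39 − 1)·113 + 1 = 4295

By the generalised pigeonhole principle, to guarantee some box contains ≥ r objects we need more than (r − 1) · k objects total. Threshold: n = (r − 1) · k + 1. With r = 39 and k = 113: n = 38 · 113 + 1 = 4294 + 1 = 4295. For n = 4294 = 38 · 113, we can put exactly 38 objects in every box, avoiding 39 in any single one — so 4295 is tight.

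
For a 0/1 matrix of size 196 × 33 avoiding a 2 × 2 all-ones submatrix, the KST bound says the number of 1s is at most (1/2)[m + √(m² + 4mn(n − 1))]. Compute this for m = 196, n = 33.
z(196, 33; 2, 2) ≤ (1/2)[196 + √(196² + 4·196·33·32)] = (1/2)[196 + √866320] = 563.3816

Kővári–Sós–Turán: let r_1, ..., r_196 be the row sums and z = Σ r_i the total number of 1s. Each pair of columns can share at most one row with both entries 1 (else a 2×2 all-ones block appears), so Σ_i C(r_i, 2) ≤ C(33, 2) = 528. By convexity Σ_i C(r_i, 2) ≥ 196·C(z/196, 2) = z(z − 196)/(2·196), giving z² − 196z − 196·33·32 ≤ 0 and hence z ≤ (1/2)[196 + √(38416 + 4·206976)] = (1/2)[196 + √866320] ≈ (1/2)(196 + 930.7631) = 563.3816.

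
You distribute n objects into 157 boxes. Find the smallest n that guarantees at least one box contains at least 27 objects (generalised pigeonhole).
n = (27 − 1)·157 + 1 = 4083

By the generalised pigeonhole principle, to guarantee some box contains ≥ r objects we need more than (r − 1) · k objects total. Threshold: n = (r − 1) · k + 1. With r = 27 and k = 157: n = 26 · 157 + 1 = 4082 + 1 = 4083. For n = 4082 = 26 · 157, we can put exactly 26 objects in every box, avoiding 27 in any single one — so 4083 is tight.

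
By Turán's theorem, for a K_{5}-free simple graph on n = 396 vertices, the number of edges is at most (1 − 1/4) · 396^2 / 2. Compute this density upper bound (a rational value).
Turán density bound = (3/4) · 396^2/2 = 58806

Turán's theorem: ex(n, K_{r+1}) is achieved by the complete r-partite Turán graph T(n, r) with parts as balanced as possible, and is at most (1 − 1/r) · n^2/2. For r = 4, n = 396: the density bound is (3/4) · 156816/2 = 58806. Since 4 ∣ 396, the Turán graph T(396, 4) has parts of equal size 99, and its edge count e(T(396, 4)) = 58806 attains the density bound exactly.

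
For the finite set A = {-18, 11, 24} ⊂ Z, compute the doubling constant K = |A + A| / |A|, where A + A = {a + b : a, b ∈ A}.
K = |A + A| / |A| = 6/3 = 2

Enumerate A + A = {a + b : a, b ∈ A}. With |A| = 3, there are |A|^2 = 9 ordered sum pairs; collecting distinct values, A + A = {-36, -7, 6, 22, 35, 48}, so |A + A| = 6. Thus K = 6/3 = 2. For comparison, the minimum possible |A + A| over all 3-element sets is 2·3 − 1 = 5 (so min K = 5/3), attained only by arithmetic progressions.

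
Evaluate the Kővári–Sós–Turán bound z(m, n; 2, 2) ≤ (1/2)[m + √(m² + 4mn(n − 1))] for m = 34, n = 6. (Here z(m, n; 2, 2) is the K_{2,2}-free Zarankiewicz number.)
z(34, 6; 2, 2) ≤ (1/2)[34 + √(34² + 4·34·6·5)] = (1/2)[34 + √5236] = 53.1801

Kővári–Sós–Turán: let r_1, ..., r_34 be the row sums and z = Σ r_i the total number of 1s. Each pair of columns can share at most one row with both entries 1 (else a 2×2 all-ones block appears), so Σ_i C(r_i, 2) ≤ C(6, 2) = 15. By convexity Σ_i C(r_i, 2) ≥ 34·C(z/34, 2) = z(z − 34)/(2·34), giving z² − 34z − 34·6·5 ≤ 0 and hence z ≤ (1/2)[34 + √(1156 + 4·1020)] = (1/2)[34 + √5236] ≈ (1/2)(34 + 72.3602) = 53.1801.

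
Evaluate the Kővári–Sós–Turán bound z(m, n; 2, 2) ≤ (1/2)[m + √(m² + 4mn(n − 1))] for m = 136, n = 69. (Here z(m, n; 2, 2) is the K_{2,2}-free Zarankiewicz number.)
z(136, 69; 2, 2) ≤ (1/2)[136 + √(136² + 4·136·69·68)] = (1/2)[136 + √2570944] = 869.7082

Kővári–Sós–Turán: let r_1, ..., r_136 be the row sums and z = Σ r_i the total number of 1s. Each pair of columns can share at most one row with both entries 1 (else a 2×2 all-ones block appears), so Σ_i C(r_i, 2) ≤ C(69, 2) = 2346. By convexity Σ_i C(r_i, 2) ≥ 136·C(z/136, 2) = z(z − 136)/(2·136), giving z² − 136z − 136·69·68 ≤ 0 and hence z ≤ (1/2)[136 + √(18496 + 4·638112)] = (1/2)[136 + √2570944] ≈ (1/2)(136 + 1603.4164) = 869.7082.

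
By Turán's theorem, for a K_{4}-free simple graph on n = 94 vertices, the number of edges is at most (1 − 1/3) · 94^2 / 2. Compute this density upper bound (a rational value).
Turán density bound = (2/3) · 94^2/2 = 8836/3 ≈ 2945.3333

Turán's theorem: ex(n, K_{r+1}) is achieved by the complete r-partite Turán graph T(n, r) with parts as balanced as possible, and is at most (1 − 1/r) · n^2/2. For r = 3, n = 94: the density bound is (2/3) · 8836/2 = 8836/3 ≈ 2945.3333. The integer-valued extremum is e(T(94, 3)) = 2945, which is strictly less than the density bound 8836/3 since 3 ∤ 94 (the parts of T(94, 3) cannot all be equal).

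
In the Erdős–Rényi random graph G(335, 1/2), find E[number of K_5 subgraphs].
E[# K_5] = C(335, 5) · (1/2)^C(5, 2) = 34120889067 / 2^10 ≈ 33321180.729492

For each 5-subset S of vertices (there are C(335, 5) = 34120889067 such S), let X_S = 1 if S induces a K_5 (all C(5, 2) = 10 edges present). Then P(X_S = 1) = (1/2)^10 = 1/1024. By linearity of expectation, E[# K_5] = C(335, 5) · (1/2)^10 = 34120889067 / 1024 ≈ 33321180.729492.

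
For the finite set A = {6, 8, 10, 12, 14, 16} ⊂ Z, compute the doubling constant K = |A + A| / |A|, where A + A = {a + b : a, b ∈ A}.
K = |A + A| / |A| = 11/6

Enumerate A + A = {a + b : a, b ∈ A}. With |A| = 6, there are |A|^2 = 36 ordered sum pairs; collecting distinct values, A + A = {12, 14, 16, 18, 20, 22, 24, 26, 28, 30, 32}, so |A + A| = 11. Thus K = 11/6. Here |A + A| = 2|A| − 1 = 11, the minimum possible — so K = 11/6 is minimal, which holds iff A is an arithmetic progression.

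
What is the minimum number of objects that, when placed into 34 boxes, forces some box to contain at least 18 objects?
n = (18 − 1)·34 + 1 = 579

By the generalised pigeonhole principle, to guarantee some box contains ≥ r objects we need more than (r − 1) · k objects total. Threshold: n = (r − 1) · k + 1. With r = 18 and k = 34: n = 17 · 34 + 1 = 578 + 1 = 579. For n = 578 = 17 · 34, we can put exactly 17 objects in every box, avoiding 18 in any single one — so 579 is tight.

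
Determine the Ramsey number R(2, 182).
R(2, 182) = 182

R(2, k) = k for all k ≥ 2: in a 2-colouring of K_k, either some edge is red (a red K_2) or all edges are blue (a blue K_k). And K_{181} coloured all-blue has no blue K_182, so R(2, 182) > 181. Hence R(2, 182) = 182.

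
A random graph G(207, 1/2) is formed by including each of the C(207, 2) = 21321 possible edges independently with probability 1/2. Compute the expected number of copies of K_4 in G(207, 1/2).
E[# K_4] = C(207, 4) · (1/2)^C(4, 2) = 74303685 / 2^6 = 1160995.078125

For each 4-subset S of vertices (there are C(207, 4) = 74303685 such S), let X_S = 1 if S induces a K_4 (all C(4, 2) = 6 edges present). Then P(X_S = 1) = (1/2)^6 = 1/64. By linearity of expectation, E[# K_4] = C(207, 4) · (1/2)^6 = 74303685 / 64 = 1160995.078125.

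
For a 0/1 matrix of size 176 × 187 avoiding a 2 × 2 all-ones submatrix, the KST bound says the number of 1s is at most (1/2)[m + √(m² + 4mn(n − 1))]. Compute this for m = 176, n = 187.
z(176, 187; 2, 2) ≤ (1/2)[176 + √(176² + 4·176·187·186)] = (1/2)[176 + √24517504] = 2563.7577

Kővári–Sós–Turán: let r_1, ..., r_176 be the row sums and z = Σ r_i the total number of 1s. Each pair of columns can share at most one row with both entries 1 (else a 2×2 all-ones block appears), so Σ_i C(r_i, 2) ≤ C(187, 2) = 17391. By convexity Σ_i C(r_i, 2) ≥ 176·C(z/176, 2) = z(z − 176)/(2·176), giving z² − 176z − 176·187·186 ≤ 0 and hence z ≤ (1/2)[176 + √(30976 + 4·6121632)] = (1/2)[176 + √24517504] ≈ (1/2)(176 + 4951.5153) = 2563.7577.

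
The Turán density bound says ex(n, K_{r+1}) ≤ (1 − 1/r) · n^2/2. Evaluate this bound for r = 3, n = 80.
Turán density bound = (2/3) · 80^2/2 = 6400/3 ≈ 2133.3333

Turán's theorem: ex(n, K_{r+1}) is achieved by the complete r-partite Turán graph T(n, r) with parts as balanced as possible, and is at most (1 − 1/r) · n^2/2. For r = 3, n = 80: the density bound is (2/3) · 6400/2 = 6400/3 ≈ 2133.3333. The integer-valued extremum is e(T(80, 3)) = 2133, which is strictly less than the density bound 6400/3 since 3 ∤ 80 (the parts of T(80, 3) cannot all be equal).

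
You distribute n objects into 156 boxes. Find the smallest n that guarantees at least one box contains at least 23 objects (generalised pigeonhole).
n = (23 − 1)·156 + 1 = 3433

By the generalised pigeonhole principle, to guarantee some box contains ≥ r objects we need more than (r − 1) · k objects total. Threshold: n = (r − 1) · k + 1. With r = 23 and k = 156: n = 22 · 156 + 1 = 3432 + 1 = 3433. For n = 3432 = 22 · 156, we can put exactly 22 objects in every box, avoiding 23 in any single one — so 3433 is tight.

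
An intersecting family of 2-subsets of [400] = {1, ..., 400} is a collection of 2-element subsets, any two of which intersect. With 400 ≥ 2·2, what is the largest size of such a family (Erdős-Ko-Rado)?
max |F| = C(399, 1) = 399

Erdős-Ko-Rado (1961): when n ≥ 2k, max |F| = C(n−1, k−1). The bound is attained by the star {A : i ∈ A} for any fixed i ∈ [n]. Here C(400−1, 2−1) = C(399, 1) = 399.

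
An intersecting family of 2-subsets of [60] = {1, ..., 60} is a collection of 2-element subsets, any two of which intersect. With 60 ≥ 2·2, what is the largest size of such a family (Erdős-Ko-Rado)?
max |F| = C(59, 1) = 59

Erdős-Ko-Rado (1961): when n ≥ 2k, max |F| = C(n−1, k−1). The bound is attained by the star {A : i ∈ A} for any fixed i ∈ [n]. Here C(60−1, 2−1) = C(59, 1) = 59.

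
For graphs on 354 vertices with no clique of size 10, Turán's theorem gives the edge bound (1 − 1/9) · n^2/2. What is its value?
Turán density bound = (8/9) · 354^2/2 = 55696

Turán's theorem: ex(n, K_{r+1}) is achieved by the complete r-partite Turán graph T(n, r) with parts as balanced as possible, and is at most (1 − 1/r) · n^2/2. For r = 9, n = 354: the density bound is (8/9) · 125316/2 = 55696. The integer-valued extremum is e(T(354, 9)) = 55695, which is strictly less than the density bound 55696 since 9 ∤ 354 (the parts of T(354, 9) cannot all be equal).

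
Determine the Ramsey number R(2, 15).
R(2, 15) = 15

R(2, k) = k for all k ≥ 2: in a 2-colouring of K_k, either some edge is red (a red K_2) or all edges are blue (a blue K_k). And K_{14} coloured all-blue has no blue K_15, so R(2, 15) > 14. Hence R(2, 15) = 15.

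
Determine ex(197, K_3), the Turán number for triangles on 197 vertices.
ex(197, K_3) = ⌊197^2/4⌋ = 9702

Mantel (1907): a triangle-free graph on n vertices has at most ⌊n^2/4⌋ edges, with equality for the complete bipartite graph K_{⌊n/2⌋, ⌈n/2⌉}. For n = 197: ⌊197^2/4⌋ = ⌊38809/4⌋ = 9702. The extremal graph is K_{98, 99}, which has 98·99 = 9702 edges.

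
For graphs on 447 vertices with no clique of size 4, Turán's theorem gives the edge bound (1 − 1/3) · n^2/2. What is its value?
Turán density bound = (2/3) · 447^2/2 = 66603

Turán's theorem: ex(n, K_{r+1}) is achieved by the complete r-partite Turán graph T(n, r) with parts as balanced as possible, and is at most (1 − 1/r) · n^2/2. For r = 3, n = 447: the density bound is (2/3) · 199809/2 = 66603. Since 3 ∣ 447, the Turán graph T(447, 3) has parts of equal size 149, and its edge count e(T(447, 3)) = 66603 attains the density bound exactly.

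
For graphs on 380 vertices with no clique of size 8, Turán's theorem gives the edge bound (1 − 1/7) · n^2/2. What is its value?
Turán density bound = (6/7) · 380^2/2 = 433200/7 ≈ 61885.7143

Turán's theorem: ex(n, K_{r+1}) is achieved by the complete r-partite Turán graph T(n, r) with parts as balanced as possible, and is at most (1 − 1/r) · n^2/2. For r = 7, n = 380: the density bound is (6/7) · 144400/2 = 433200/7 ≈ 61885.7143. The integer-valued extremum is e(T(380, 7)) = 61885, which is strictly less than the density bound 433200/7 since 7 ∤ 380 (the parts of T(380, 7) cannot all be equal).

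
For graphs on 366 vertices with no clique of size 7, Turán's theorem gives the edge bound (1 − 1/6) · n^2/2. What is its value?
Turán density bound = (5/6) · 366^2/2 = 55815

Turán's theorem: ex(n, K_{r+1}) is achieved by the complete r-partite Turán graph T(n, r) with parts as balanced as possible, and is at most (1 − 1/r) · n^2/2. For r = 6, n = 366: the density bound is (5/6) · 133956/2 = 55815. Since 6 ∣ 366, the Turán graph T(366, 6) has parts of equal size 61, and its edge count e(T(366, 6)) = 55815 attains the density bound exactly.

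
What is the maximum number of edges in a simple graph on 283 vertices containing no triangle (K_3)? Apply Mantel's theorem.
ex(283, K_3) = ⌊283^2/4⌋ = 20022

Mantel (1907): a triangle-free graph on n vertices has at most ⌊n^2/4⌋ edges, with equality for the complete bipartite graph K_{⌊n/2⌋, ⌈n/2⌉}. For n = 283: ⌊283^2/4⌋ = ⌊80089/4⌋ = 20022. The extremal graph is K_{141, 142}, which has 141·142 = 20022 edges.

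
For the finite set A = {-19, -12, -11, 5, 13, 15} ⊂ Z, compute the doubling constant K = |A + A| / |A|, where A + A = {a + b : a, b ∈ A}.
K = |A + A| / |A| = 20/6 = 10/3

Enumerate A + A = {a + b : a, b ∈ A}. With |A| = 6, there are |A|^2 = 36 ordered sum pairs; collecting distinct values, A + A = {-38, -31, -30, -24, -23, -22, -14, -7, -6, -4, 1, 2, 3, 4, 10, 18, 20, 26, 28, 30}, so |A + A| = 20. Thus K = 20/6 = 10/3. For comparison, the minimum possible |A + A| over all 6-element sets is 2·6 − 1 = 11 (so min K = 11/6), attained only by arithmetic progressions.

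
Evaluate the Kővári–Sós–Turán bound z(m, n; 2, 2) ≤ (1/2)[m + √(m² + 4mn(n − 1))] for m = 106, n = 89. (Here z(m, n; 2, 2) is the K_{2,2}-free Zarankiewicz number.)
z(106, 89; 2, 2) ≤ (1/2)[106 + √(106² + 4·106·89·88)] = (1/2)[106 + √3332004] = 965.6889

Kővári–Sós–Turán: let r_1, ..., r_106 be the row sums and z = Σ r_i the total number of 1s. Each pair of columns can share at most one row with both entries 1 (else a 2×2 all-ones block appears), so Σ_i C(r_i, 2) ≤ C(89, 2) = 3916. By convexity Σ_i C(r_i, 2) ≥ 106·C(z/106, 2) = z(z − 106)/(2·106), giving z² − 106z − 106·89·88 ≤ 0 and hence z ≤ (1/2)[106 + √(11236 + 4·830192)] = (1/2)[106 + √3332004] ≈ (1/2)(106 + 1825.3778) = 965.6889.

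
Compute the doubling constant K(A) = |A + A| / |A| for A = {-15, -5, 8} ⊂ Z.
K = |A + A| / |A| = 6/3 = 2

Enumerate A + A = {a + b : a, b ∈ A}. With |A| = 3, there are |A|^2 = 9 ordered sum pairs; collecting distinct values, A + A = {-30, -20, -10, -7, 3, 16}, so |A + A| = 6. Thus K = 6/3 = 2. For comparison, the minimum possible |A + A| over all 3-element sets is 2·3 − 1 = 5 (so min K = 5/3), attained only by arithmetic progressions.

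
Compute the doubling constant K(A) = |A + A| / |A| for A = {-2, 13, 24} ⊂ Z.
K = |A + A| / |A| = 6/3 = 2

Enumerate A + A = {a + b : a, b ∈ A}. With |A| = 3, there are |A|^2 = 9 ordered sum pairs; collecting distinct values, A + A = {-4, 11, 22, 26, 37, 48}, so |A + A| = 6. Thus K = 6/3 = 2. For comparison, the minimum possible |A + A| over all 3-element sets is 2·3 − 1 = 5 (so min K = 5/3), attained only by arithmetic progressions.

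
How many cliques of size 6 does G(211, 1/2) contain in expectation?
E[# K_6] = C(211, 6) · (1/2)^C(6, 2) = 114081819852 / 2^15 = 28520454963/8192 ≈ 3481500.849976

For each 6-subset S of vertices (there are C(211, 6) = 114081819852 such S), let X_S = 1 if S induces a K_6 (all C(6, 2) = 15 edges present). Then P(X_S = 1) = (1/2)^15 = 1/32768. By linearity of expectation, E[# K_6] = C(211, 6) · (1/2)^15 = 114081819852 / 32768 = 28520454963/8192 ≈ 3481500.849976.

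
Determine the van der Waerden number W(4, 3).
W(4, 3) = 76

W(4, 3) = 76. The lower bound W(4, 3) > 75 comes from an explicit good 4-colouring of [1, 75]; the upper bound W(4, 3) ≤ 76 was verified by exhaustive search over 4-colourings of [1, 76].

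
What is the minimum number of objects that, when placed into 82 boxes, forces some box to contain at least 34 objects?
n = (34 − 1)·82 + 1 = 2707

By the generalised pigeonhole principle, to guarantee some box contains ≥ r objects we need more than (r − 1) · k objects total. Threshold: n = (r − 1) · k + 1. With r = 34 and k = 82: n = 33 · 82 + 1 = 2706 + 1 = 2707. For n = 2706 = 33 · 82, we can put exactly 33 objects in every box, avoiding 34 in any single one — so 2707 is tight.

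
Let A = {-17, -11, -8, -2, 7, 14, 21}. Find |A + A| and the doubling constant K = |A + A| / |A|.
K = |A + A| / |A| = 24/7

Enumerate A + A = {a + b : a, b ∈ A}. With |A| = 7, there are |A|^2 = 49 ordered sum pairs; collecting distinct values, A + A = {-34, -28, -25, -22, -19, -16, -13, -10, -4, -3, -1, 3, 4, 5, 6, 10, 12, 13, 14, 19, 21, 28, 35, 42}, so |A + A| = 24. Thus K = 24/7. For comparison, the minimum possible |A + A| over all 7-element sets is 2·7 − 1 = 13 (so min K = 13/7), attained only by arithmetic progressions.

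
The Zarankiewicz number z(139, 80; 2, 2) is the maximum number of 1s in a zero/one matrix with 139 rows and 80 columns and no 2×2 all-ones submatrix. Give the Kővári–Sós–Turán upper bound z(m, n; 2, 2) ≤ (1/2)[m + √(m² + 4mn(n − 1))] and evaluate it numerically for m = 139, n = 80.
z(139, 80; 2, 2) ≤ (1/2)[139 + √(139² + 4·139·80·79)] = (1/2)[139 + √3533241] = 1009.3459

Kővári–Sós–Turán: let r_1, ..., r_139 be the row sums and z = Σ r_i the total number of 1s. Each pair of columns can share at most one row with both entries 1 (else a 2×2 all-ones block appears), so Σ_i C(r_i, 2) ≤ C(80, 2) = 3160. By convexity Σ_i C(r_i, 2) ≥ 139·C(z/139, 2) = z(z − 139)/(2·139), giving z² − 139z − 139·80·79 ≤ 0 and hence z ≤ (1/2)[139 + √(19321 + 4·878480)] = (1/2)[139 + √3533241] ≈ (1/2)(139 + 1879.6917) = 1009.3459.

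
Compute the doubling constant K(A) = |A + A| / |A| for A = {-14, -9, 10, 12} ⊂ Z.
K = |A + A| / |A| = 10/4 = 5/2

Enumerate A + A = {a + b : a, b ∈ A}. With |A| = 4, there are |A|^2 = 16 ordered sum pairs; collecting distinct values, A + A = {-28, -23, -18, -4, -2, 1, 3, 20, 22, 24}, so |A + A| = 10. Thus K = 10/4 = 5/2. For comparison, the minimum possible |A + A| over all 4-element sets is 2·4 − 1 = 7 (so min K = 7/4), attained only by arithmetic progressions.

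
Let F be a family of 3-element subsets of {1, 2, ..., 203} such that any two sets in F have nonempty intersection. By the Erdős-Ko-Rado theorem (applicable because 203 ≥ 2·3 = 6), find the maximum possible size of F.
max |F| = C(202, 2) = 20301

Erdős-Ko-Rado (1961): when n ≥ 2k, max |F| = C(n−1, k−1). The bound is attained by the star {A : i ∈ A} for any fixed i ∈ [n]. Here C(203−1, 3−1) = C(202, 2) = 20301.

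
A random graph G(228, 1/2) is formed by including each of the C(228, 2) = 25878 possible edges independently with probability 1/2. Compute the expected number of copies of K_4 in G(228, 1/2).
E[# K_4] = C(228, 4) · (1/2)^C(4, 2) = 109658025 / 2^6 = 1713406.640625

For each 4-subset S of vertices (there are C(228, 4) = 109658025 such S), let X_S = 1 if S induces a K_4 (all C(4, 2) = 6 edges present). Then P(X_S = 1) = (1/2)^6 = 1/64. By linearity of expectation, E[# K_4] = C(228, 4) · (1/2)^6 = 109658025 / 64 = 1713406.640625.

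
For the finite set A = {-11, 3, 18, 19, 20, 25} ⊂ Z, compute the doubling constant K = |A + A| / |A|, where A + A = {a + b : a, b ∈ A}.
K = |A + A| / |A| = 20/6 = 10/3

Enumerate A + A = {a + b : a, b ∈ A}. With |A| = 6, there are |A|^2 = 36 ordered sum pairs; collecting distinct values, A + A = {-22, -8, 6, 7, 8, 9, 14, 21, 22, 23, 28, 36, 37, 38, 39, 40, 43, 44, 45, 50}, so |A + A| = 20. Thus K = 20/6 = 10/3. For comparison, the minimum possible |A + A| over all 6-element sets is 2·6 − 1 = 11 (so min K = 11/6), attained only by arithmetic progressions.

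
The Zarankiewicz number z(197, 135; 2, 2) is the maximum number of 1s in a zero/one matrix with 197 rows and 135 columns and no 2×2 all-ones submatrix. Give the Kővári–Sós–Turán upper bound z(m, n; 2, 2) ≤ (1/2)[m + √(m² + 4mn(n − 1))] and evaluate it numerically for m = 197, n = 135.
z(197, 135; 2, 2) ≤ (1/2)[197 + √(197² + 4·197·135·134)] = (1/2)[197 + √14293729] = 1988.8524

Kővári–Sós–Turán: let r_1, ..., r_197 be the row sums and z = Σ r_i the total number of 1s. Each pair of columns can share at most one row with both entries 1 (else a 2×2 all-ones block appears), so Σ_i C(r_i, 2) ≤ C(135, 2) = 9045. By convexity Σ_i C(r_i, 2) ≥ 197·C(z/197, 2) = z(z − 197)/(2·197), giving z² − 197z − 197·135·134 ≤ 0 and hence z ≤ (1/2)[197 + √(38809 + 4·3563730)] = (1/2)[197 + √14293729] ≈ (1/2)(197 + 3780.7048) = 1988.8524.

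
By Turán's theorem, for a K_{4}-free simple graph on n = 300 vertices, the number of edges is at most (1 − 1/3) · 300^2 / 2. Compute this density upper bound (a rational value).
Turán density bound = (2/3) · 300^2/2 = 30000

Turán's theorem: ex(n, K_{r+1}) is achieved by the complete r-partite Turán graph T(n, r) with parts as balanced as possible, and is at most (1 − 1/r) · n^2/2. For r = 3, n = 300: the density bound is (2/3) · 90000/2 = 30000. Since 3 ∣ 300, the Turán graph T(300, 3) has parts of equal size 100, and its edge count e(T(300, 3)) = 30000 attains the density bound exactly.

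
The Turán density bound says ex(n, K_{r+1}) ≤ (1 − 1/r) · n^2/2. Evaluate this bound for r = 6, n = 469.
Turán density bound = (5/6) · 469^2/2 = 1099805/12 ≈ 91650.4167

Turán's theorem: ex(n, K_{r+1}) is achieved by the complete r-partite Turán graph T(n, r) with parts as balanced as possible, and is at most (1 − 1/r) · n^2/2. For r = 6, n = 469: the density bound is (5/6) · 219961/2 = 1099805/12 ≈ 91650.4167. The integer-valued extremum is e(T(469, 6)) = 91650, which is strictly less than the density bound 1099805/12 since 6 ∤ 469 (the parts of T(469, 6) cannot all be equal).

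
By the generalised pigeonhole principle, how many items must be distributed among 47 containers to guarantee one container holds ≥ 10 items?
n = (10 − 1)·47 + 1 = 424

By the generalised pigeonhole principle, to guarantee some box contains ≥ r objects we need more than (r − 1) · k objects total. Threshold: n = (r − 1) · k + 1. With r = 10 and k = 47: n = 9 · 47 + 1 = 423 + 1 = 424. For n = 423 = 9 · 47, we can put exactly 9 objects in every box, avoiding 10 in any single one — so 424 is tight.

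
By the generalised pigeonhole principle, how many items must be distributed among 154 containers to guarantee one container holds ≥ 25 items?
n = (25 − 1)·154 + 1 = 3697

By the generalised pigeonhole principle, to guarantee some box contains ≥ r objects we need more than (r − 1) · k objects total. Threshold: n = (r − 1) · k + 1. With r = 25 and k = 154: n = 24 · 154 + 1 = 3696 + 1 = 3697. For n = 3696 = 24 · 154, we can put exactly 24 objects in every box, avoiding 25 in any single one — so 3697 is tight.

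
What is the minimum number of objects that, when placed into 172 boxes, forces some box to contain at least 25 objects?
n = (25 − 1)·172 + 1 = 4129

By the generalised pigeonhole principle, to guarantee some box contains ≥ r objects we need more than (r − 1) · k objects total. Threshold: n = (r − 1) · k + 1. With r = 25 and k = 172: n = 24 · 172 + 1 = 4128 + 1 = 4129. For n = 4128 = 24 · 172, we can put exactly 24 objects in every box, avoiding 25 in any single one — so 4129 is tight.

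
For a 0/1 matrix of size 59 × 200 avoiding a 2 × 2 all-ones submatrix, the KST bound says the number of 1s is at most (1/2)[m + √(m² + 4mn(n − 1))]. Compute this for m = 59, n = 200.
z(59, 200; 2, 2) ≤ (1/2)[59 + √(59² + 4·59·200·199)] = (1/2)[59 + √9396281] = 1562.1677

Kővári–Sós–Turán: let r_1, ..., r_59 be the row sums and z = Σ r_i the total number of 1s. Each pair of columns can share at most one row with both entries 1 (else a 2×2 all-ones block appears), so Σ_i C(r_i, 2) ≤ C(200, 2) = 19900. By convexity Σ_i C(r_i, 2) ≥ 59·C(z/59, 2) = z(z − 59)/(2·59), giving z² − 59z − 59·200·199 ≤ 0 and hence z ≤ (1/2)[59 + √(3481 + 4·2348200)] = (1/2)[59 + √9396281] ≈ (1/2)(59 + 3065.3354) = 1562.1677.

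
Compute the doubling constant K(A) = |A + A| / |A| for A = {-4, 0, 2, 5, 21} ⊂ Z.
K = |A + A| / |A| = 15/5 = 3

Enumerate A + A = {a + b : a, b ∈ A}. With |A| = 5, there are |A|^2 = 25 ordered sum pairs; collecting distinct values, A + A = {-8, -4, -2, 0, 1, 2, 4, 5, 7, 10, 17, 21, 23, 26, 42}, so |A + A| = 15. Thus K = 15/5 = 3. For comparison, the minimum possible |A + A| over all 5-element sets is 2·5 − 1 = 9 (so min K = 9/5), attained only by arithmetic progressions.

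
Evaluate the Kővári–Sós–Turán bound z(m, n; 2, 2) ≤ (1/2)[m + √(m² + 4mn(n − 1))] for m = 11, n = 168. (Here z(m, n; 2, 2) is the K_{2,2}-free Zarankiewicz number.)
z(11, 168; 2, 2) ≤ (1/2)[11 + √(11² + 4·11·168·167)] = (1/2)[11 + √1234585] = 561.0594

Kővári–Sós–Turán: let r_1, ..., r_11 be the row sums and z = Σ r_i the total number of 1s. Each pair of columns can share at most one row with both entries 1 (else a 2×2 all-ones block appears), so Σ_i C(r_i, 2) ≤ C(168, 2) = 14028. By convexity Σ_i C(r_i, 2) ≥ 11·C(z/11, 2) = z(z − 11)/(2·11), giving z² − 11z − 11·168·167 ≤ 0 and hence z ≤ (1/2)[11 + √(121 + 4·308616)] = (1/2)[11 + √1234585] ≈ (1/2)(11 + 1111.1188) = 561.0594.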